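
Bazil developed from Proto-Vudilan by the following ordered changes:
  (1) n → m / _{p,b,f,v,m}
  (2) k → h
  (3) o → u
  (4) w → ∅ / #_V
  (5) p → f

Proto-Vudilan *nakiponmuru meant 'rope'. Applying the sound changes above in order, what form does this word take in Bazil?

Bazil: *nakiponmuru > nakipommuru > nahipommuru > nahipummuru > nahifummuru  (by nasal place assimilation, unconditioned shift, vowel merger, unconditioned shift)

nahifummuru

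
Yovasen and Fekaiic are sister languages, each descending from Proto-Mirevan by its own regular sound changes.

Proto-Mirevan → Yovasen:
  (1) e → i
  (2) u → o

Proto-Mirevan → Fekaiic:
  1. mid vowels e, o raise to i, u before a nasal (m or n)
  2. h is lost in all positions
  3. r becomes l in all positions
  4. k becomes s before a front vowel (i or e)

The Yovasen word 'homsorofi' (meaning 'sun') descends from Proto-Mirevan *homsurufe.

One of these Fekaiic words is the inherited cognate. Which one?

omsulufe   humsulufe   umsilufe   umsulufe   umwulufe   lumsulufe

umsulufe

Fekaiic: *homsurufe
  homsurufe → humsurufe   [pre-nasal raising]
  humsurufe → umsurufe   [h-loss]
  umsurufe → umsulufe   [unconditioned shift]
  umsulufe (rule 4 does not apply)
  giving Fekaiic umsulufe.
Among the options, 'umsulufe' alone shows every Fekaiic change applied in order.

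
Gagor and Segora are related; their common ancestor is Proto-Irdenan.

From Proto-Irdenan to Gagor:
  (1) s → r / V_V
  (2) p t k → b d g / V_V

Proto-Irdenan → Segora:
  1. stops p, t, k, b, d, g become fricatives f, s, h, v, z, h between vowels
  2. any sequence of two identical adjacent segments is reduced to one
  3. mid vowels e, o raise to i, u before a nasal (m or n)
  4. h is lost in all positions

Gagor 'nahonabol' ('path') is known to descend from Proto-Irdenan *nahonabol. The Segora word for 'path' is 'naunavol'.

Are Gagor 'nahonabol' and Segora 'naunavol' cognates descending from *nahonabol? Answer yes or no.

yes

Derive the expected Segora reflex of *nahonabol:
Segora: *nahonabol > nahonavol > nahunavol > naunavol  (by intervocalic lenition, pre-nasal raising, h-loss)
Segora 'naunavol' matches the regular reflex exactly, so the pair is cognate.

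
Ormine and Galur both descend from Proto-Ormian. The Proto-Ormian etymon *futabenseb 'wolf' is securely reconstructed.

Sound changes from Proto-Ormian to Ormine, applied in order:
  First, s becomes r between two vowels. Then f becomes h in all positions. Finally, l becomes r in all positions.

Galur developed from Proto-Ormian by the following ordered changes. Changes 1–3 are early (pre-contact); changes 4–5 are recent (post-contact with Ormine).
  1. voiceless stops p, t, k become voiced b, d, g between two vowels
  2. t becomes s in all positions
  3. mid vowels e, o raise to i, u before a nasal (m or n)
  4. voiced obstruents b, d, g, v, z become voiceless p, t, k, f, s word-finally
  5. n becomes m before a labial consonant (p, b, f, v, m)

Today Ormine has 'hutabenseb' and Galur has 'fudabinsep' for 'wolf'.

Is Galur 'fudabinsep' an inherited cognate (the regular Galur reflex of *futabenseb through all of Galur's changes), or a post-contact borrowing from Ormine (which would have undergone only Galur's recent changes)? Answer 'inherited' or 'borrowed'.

If inherited, *futabenseb would pass through all of Galur's changes:
Galur: *futabenseb
  futabenseb → fudabenseb   [intervocalic voicing]
  fudabenseb (rule 2 does not apply)
  fudabenseb → fudabinseb   [pre-nasal raising]
  fudabinseb → fudabinsep   [final devoicing]
  fudabinsep (rule 5 does not apply)
  giving Galur fudabinsep.
If borrowed from Ormine 'hutabenseb' after the early changes, it would undergo only the recent ones:
  rule 4 (final devoicing): hutabenseb → hutabensep
  rule 5 (nasal place assimilation): no change (hutabensep)
  ⇒ as a loan: hutabensep
Galur 'fudabinsep' matches the inherited outcome exactly, so it is an inherited cognate, not a loan.

inherited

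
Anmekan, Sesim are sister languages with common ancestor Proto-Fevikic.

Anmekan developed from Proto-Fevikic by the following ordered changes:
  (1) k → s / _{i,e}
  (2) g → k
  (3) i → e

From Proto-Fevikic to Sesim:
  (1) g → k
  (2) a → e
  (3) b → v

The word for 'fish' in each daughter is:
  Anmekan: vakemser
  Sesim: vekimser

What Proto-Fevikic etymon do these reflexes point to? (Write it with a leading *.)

*vagimser

Position 2: Anmekan has a, Sesim has e. Anmekan preserves a here (none of its changes turn any other segment into a), so the proto-segment is *a.
Position 4: Anmekan has e, Sesim has i. Sesim preserves i here (none of its changes turn any other segment into i), so the proto-segment is *i.
Position 3: Anmekan has k, Sesim has k. Taking the neighbouring segments as reconstructed: Anmekan k can only go back to *g; Sesim k could go back to *k or *g — the one source consistent with every daughter is *g.
Continuing position by position gives *vagimser; check it forward:
Anmekan: *vagimser
  vagimser (rule 1 does not apply)
  vagimser → vakimser   [unconditioned shift]
  vakimser → vakemser   [vowel merger]
  giving Anmekan vakemser.
Sesim: start from *vagimser.
  rule 1 (unconditioned shift): vagimser → vakimser
  rule 2 (vowel merger): vakimser → vekimser
  rule 3: no change — vekimser
  ⇒ Sesim vekimser
Only *vagimser yields all of Anmekan vakemser, Sesim vekimser.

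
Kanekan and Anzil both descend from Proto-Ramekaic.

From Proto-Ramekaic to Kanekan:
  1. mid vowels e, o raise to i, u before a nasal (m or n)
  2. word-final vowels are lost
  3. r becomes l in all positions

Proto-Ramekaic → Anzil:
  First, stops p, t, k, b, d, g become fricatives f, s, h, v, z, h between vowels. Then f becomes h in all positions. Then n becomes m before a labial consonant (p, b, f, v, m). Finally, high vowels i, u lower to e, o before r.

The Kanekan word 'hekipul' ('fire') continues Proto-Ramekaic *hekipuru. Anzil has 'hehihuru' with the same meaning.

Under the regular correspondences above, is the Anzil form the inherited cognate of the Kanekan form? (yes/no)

Derive the expected Anzil reflex of *hekipuru:
Anzil: *hekipuru
  hekipuru → hehifuru   [intervocalic lenition]
  hehifuru → hehihuru   [unconditioned shift]
  hehihuru (rule 3 does not apply)
  hehihuru → hehihoru   [pre-rhotic lowering]
  giving Anzil hehihoru.
The regular Anzil reflex would be 'hehihoru', but the attested form is 'hehihuru'. The correspondence is irregular, so they are not cognates (the Anzil form has a different source).

no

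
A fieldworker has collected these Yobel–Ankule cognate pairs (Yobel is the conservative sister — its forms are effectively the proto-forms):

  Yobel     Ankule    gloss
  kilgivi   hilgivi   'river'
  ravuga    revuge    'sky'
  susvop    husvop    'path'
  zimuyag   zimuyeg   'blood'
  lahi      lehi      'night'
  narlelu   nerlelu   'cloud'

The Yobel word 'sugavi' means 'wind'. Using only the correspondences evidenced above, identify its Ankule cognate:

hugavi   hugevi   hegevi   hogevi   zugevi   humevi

susvop ~ husvop — Yobel s corresponds to Ankule h word-initially before a back vowel.
ravuga ~ revuge — Yobel a corresponds to Ankule e after a consonant, before a labial obstruent.
Applying these to Yobel 'sugavi':
  sugavi → hugavi   (s→h word-initially before a back vowel)
  hugavi → hugevi   (a→e after a consonant, before a labial obstruent)
So the Ankule cognate is 'hugevi'.

hugevi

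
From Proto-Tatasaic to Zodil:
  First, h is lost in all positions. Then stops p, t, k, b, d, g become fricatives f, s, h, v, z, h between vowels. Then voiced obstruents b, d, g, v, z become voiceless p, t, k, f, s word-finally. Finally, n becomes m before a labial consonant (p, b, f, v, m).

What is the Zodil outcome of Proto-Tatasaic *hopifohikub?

Zodil: *hopifohikub > opifoikub > ofifoihub > ofifoihup  (by h-loss, intervocalic lenition, final devoicing)

ofifoihup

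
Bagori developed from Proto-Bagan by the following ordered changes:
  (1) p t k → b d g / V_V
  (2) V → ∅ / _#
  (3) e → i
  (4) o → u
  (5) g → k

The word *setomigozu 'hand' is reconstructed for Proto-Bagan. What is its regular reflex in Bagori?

sidumikuz

Bagori: *setomigozu > sedomigozu > sedomigoz > sidomigoz > sidumiguz > sidumikuz  (by intervocalic voicing, apocope, vowel merger, vowel merger, unconditioned shift)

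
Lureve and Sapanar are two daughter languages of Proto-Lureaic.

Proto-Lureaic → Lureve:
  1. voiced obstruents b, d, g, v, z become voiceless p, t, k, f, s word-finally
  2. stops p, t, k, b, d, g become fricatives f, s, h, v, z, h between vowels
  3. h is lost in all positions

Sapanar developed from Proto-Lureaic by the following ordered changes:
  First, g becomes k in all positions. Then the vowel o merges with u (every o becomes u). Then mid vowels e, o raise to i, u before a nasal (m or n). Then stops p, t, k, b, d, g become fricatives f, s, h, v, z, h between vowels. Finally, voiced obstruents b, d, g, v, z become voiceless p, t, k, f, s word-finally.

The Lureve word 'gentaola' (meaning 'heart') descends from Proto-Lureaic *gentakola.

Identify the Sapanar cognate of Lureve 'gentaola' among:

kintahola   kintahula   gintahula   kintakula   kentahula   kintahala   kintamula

kintahula

Sapanar: start from *gentakola.
  rule 1 (unconditioned shift): gentakola → kentakola
  rule 2 (vowel merger): kentakola → kentakula
  rule 3 (pre-nasal raising): kentakula → kintakula
  rule 4 (intervocalic lenition): kintakula → kintahula
  rule 5: no change — kintahula
  ⇒ Sapanar kintahula
The other candidates each miss or misapply at least one Sapanar change.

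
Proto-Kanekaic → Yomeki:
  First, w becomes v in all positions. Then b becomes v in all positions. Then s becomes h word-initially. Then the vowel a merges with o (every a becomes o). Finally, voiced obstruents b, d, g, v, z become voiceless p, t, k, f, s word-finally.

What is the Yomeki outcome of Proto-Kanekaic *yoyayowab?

yoyoyovof

Yomeki: *yoyayowab > yoyayovab > yoyayovav > yoyoyovov > yoyoyovof  (by unconditioned shift, unconditioned shift, vowel merger, final devoicing)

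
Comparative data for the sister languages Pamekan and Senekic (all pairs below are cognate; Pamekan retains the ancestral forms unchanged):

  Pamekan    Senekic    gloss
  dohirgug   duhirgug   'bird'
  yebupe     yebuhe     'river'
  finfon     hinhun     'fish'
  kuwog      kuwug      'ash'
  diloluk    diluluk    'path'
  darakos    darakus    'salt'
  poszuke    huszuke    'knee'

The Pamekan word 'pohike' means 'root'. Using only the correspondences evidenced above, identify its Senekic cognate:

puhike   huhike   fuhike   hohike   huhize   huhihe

poszuke ~ huszuke — Pamekan p corresponds to Senekic h word-initially before a back vowel.
dohirgug ~ duhirgug, kuwog ~ kuwug — Pamekan o corresponds to Senekic u after a consonant, before a consonant other than r, m, n, p, b, f, v.
Applying these to Pamekan 'pohike':
  pohike → hohike   (p→h word-initially before a back vowel)
  hohike → huhike   (o→u after a consonant, before a consonant other than r, m, n, p, b, f, v)
So the Senekic cognate is 'huhike'.

huhike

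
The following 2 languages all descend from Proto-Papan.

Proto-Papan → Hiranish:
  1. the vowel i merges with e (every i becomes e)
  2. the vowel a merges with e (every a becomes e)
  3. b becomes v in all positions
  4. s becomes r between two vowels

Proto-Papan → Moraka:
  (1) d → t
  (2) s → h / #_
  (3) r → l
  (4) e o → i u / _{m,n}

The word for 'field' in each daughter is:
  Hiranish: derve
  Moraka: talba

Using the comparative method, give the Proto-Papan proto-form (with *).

*darba

Position 2: Hiranish has e, Moraka has a. Moraka preserves a here (none of its changes turn any other segment into a), so the proto-segment is *a.
Position 5: Hiranish has e, Moraka has a. Moraka preserves a here (none of its changes turn any other segment into a), so the proto-segment is *a.
Position 3: Hiranish has r, Moraka has l. Taking the neighbouring segments as reconstructed: Hiranish r can only go back to *r; Moraka l could go back to *l or *r — the one source consistent with every daughter is *r.
Verify the candidate proto-form against each daughter:
Hiranish: *darba
  darba (rule 1 does not apply)
  darba → derbe   [vowel merger]
  derbe → derve   [unconditioned shift]
  derve (rule 4 does not apply)
  giving Hiranish derve.
Moraka: start from *darba.
  rule 1 (unconditioned shift): darba → tarba
  rule 2: no change — tarba
  rule 3 (unconditioned shift): tarba → talba
  rule 4: no change — talba
  ⇒ Moraka talba
Only *darba yields all of Hiranish derve, Moraka talba.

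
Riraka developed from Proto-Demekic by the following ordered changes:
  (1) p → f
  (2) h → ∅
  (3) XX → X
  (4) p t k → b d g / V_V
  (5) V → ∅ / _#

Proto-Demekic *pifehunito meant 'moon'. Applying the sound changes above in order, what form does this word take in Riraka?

fifeunid

Riraka: start from *pifehunito.
  rule 1 (unconditioned shift): pifehunito → fifehunito
  rule 2 (h-loss): fifehunito → fifeunito
  rule 3: no change — fifeunito
  rule 4 (intervocalic voicing): fifeunito → fifeunido
  rule 5 (apocope): fifeunido → fifeunid
  ⇒ Riraka fifeunid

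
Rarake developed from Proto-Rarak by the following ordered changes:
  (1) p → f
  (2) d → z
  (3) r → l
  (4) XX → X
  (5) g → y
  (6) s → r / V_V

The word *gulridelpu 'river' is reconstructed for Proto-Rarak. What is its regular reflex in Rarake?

Rarake: start from *gulridelpu.
  rule 1 (unconditioned shift): gulridelpu → gulridelfu
  rule 2 (unconditioned shift): gulridelfu → gulrizelfu
  rule 3 (unconditioned shift): gulrizelfu → gullizelfu
  rule 4 (degemination): gullizelfu → gulizelfu
  rule 5 (unconditioned shift): gulizelfu → yulizelfu
  rule 6: no change — yulizelfu
  ⇒ Rarake yulizelfu

yulizelfu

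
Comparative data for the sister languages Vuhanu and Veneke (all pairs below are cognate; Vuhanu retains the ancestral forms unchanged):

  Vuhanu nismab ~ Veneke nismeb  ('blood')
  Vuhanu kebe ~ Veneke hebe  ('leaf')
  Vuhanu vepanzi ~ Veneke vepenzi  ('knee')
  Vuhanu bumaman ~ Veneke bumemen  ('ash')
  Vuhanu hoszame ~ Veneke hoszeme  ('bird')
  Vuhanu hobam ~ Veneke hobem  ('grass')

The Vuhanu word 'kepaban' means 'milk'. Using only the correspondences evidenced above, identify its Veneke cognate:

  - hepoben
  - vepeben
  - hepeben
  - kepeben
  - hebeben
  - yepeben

hepeben

kebe ~ hebe — Vuhanu k corresponds to Veneke h word-initially before a front vowel.
nismab ~ nismeb — Vuhanu a corresponds to Veneke e after a consonant, before a labial obstruent.
vepanzi ~ vepenzi, bumaman ~ bumemen — Vuhanu a corresponds to Veneke e after a consonant, before a nasal.
Applying these to Vuhanu 'kepaban':
  kepaban → hepaban   (k→h word-initially before a front vowel)
  hepaban → hepeban   (a→e after a consonant, before a labial obstruent)
  hepeban → hepeben   (a→e after a consonant, before a nasal)
So the Veneke cognate is 'hepeben'.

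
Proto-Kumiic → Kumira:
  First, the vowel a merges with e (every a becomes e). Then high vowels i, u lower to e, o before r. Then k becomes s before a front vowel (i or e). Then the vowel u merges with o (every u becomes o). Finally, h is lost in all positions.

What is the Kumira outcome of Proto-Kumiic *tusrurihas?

Kumira: start from *tusrurihas.
  rule 1 (vowel merger): tusrurihas → tusrurihes
  rule 2 (pre-rhotic lowering): tusrurihes → tusrorihes
  rule 3: no change — tusrorihes
  rule 4 (vowel merger): tusrorihes → tosrorihes
  rule 5 (h-loss): tosrorihes → tosrories
  ⇒ Kumira tosrories

tosrories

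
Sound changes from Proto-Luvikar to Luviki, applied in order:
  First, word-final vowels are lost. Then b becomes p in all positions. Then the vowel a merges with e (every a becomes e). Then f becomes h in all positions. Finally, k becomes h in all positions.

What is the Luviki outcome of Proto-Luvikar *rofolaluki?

roholeluh

Luviki: *rofolaluki
  rofolaluki → rofolaluk   [apocope]
  rofolaluk (rule 2 does not apply)
  rofolaluk → rofoleluk   [vowel merger]
  rofoleluk → roholeluk   [unconditioned shift]
  roholeluk → roholeluh   [unconditioned shift]
  giving Luviki roholeluh.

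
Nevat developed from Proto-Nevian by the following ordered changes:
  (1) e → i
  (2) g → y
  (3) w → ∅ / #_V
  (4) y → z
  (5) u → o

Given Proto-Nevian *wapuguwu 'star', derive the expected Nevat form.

Nevat: *wapuguwu
  wapuguwu (rule 1 does not apply)
  wapuguwu → wapuyuwu   [unconditioned shift]
  wapuyuwu → apuyuwu   [glide loss]
  apuyuwu → apuzuwu   [unconditioned shift]
  apuzuwu → apozowo   [vowel merger]
  giving Nevat apozowo.

apozowo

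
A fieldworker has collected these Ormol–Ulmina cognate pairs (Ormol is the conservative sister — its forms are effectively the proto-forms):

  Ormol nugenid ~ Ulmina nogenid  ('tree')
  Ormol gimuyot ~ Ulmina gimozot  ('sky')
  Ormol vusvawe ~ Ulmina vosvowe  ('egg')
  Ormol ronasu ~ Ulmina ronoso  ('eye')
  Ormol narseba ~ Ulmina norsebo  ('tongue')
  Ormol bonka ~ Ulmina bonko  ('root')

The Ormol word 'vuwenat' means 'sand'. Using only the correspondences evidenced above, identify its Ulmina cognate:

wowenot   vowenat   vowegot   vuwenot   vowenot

nugenid ~ nogenid, gimuyot ~ gimozot — Ormol u corresponds to Ulmina o after a consonant, before a consonant other than r, m, n, p, b, f, v.
vusvawe ~ vosvowe, ronasu ~ ronoso — Ormol a corresponds to Ulmina o after a consonant, before a consonant other than r, m, n, p, b, f, v.
Applying these to Ormol 'vuwenat':
  vuwenat → vowenat   (u→o after a consonant, before a consonant other than r, m, n, p, b, f, v)
  vowenat → vowenot   (a→o after a consonant, before a consonant other than r, m, n, p, b, f, v)
So the Ulmina cognate is 'vowenot'.

vowenot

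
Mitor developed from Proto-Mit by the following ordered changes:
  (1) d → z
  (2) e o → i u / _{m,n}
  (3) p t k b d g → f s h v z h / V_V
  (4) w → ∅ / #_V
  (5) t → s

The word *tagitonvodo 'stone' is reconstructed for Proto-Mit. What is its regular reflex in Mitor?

Mitor: *tagitonvodo > tagitonvozo > tagitunvozo > tahisunvozo > sahisunvozo  (by unconditioned shift, pre-nasal raising, intervocalic lenition, unconditioned shift)

sahisunvozo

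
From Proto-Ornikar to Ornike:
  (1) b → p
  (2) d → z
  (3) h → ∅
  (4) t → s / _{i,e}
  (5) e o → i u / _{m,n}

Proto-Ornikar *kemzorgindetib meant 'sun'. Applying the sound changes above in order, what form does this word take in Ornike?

kimzorginzesip

Ornike: start from *kemzorgindetib.
  rule 1 (unconditioned shift): kemzorgindetib → kemzorgindetip
  rule 2 (unconditioned shift): kemzorgindetip → kemzorginzetip
  rule 3: no change — kemzorginzetip
  rule 4 (palatalisation): kemzorginzetip → kemzorginzesip
  rule 5 (pre-nasal raising): kemzorginzesip → kimzorginzesip
  ⇒ Ornike kimzorginzesip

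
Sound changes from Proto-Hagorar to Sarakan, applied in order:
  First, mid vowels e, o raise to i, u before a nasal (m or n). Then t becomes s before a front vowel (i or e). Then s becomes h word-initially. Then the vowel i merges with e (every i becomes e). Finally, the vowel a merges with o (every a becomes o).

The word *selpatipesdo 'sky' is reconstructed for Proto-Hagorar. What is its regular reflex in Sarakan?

helposepesdo

Sarakan: *selpatipesdo
  selpatipesdo (rule 1 does not apply)
  selpatipesdo → selpasipesdo   [palatalisation]
  selpasipesdo → helpasipesdo   [debuccalisation]
  helpasipesdo → helpasepesdo   [vowel merger]
  helpasepesdo → helposepesdo   [vowel merger]
  giving Sarakan helposepesdo.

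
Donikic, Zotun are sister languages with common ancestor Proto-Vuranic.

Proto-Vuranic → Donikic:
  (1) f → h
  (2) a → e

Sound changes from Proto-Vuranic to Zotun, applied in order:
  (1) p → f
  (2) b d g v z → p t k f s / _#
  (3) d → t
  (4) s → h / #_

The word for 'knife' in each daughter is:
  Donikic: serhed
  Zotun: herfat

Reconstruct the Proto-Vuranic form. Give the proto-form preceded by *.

*serfad

Position 4: Donikic has h, Zotun has f. Taking the neighbouring segments as reconstructed: Donikic h could go back to *f or *h; Zotun f could go back to *p or *f — the one source consistent with every daughter is *f.
Position 5: Donikic has e, Zotun has a. Zotun preserves a here (none of its changes turn any other segment into a), so the proto-segment is *a.
Continuing position by position gives *serfad; check it forward:
Donikic: start from *serfad.
  rule 1 (unconditioned shift): serfad → serhad
  rule 2 (vowel merger): serhad → serhed
  ⇒ Donikic serhed
Zotun: start from *serfad.
  rule 1: no change — serfad
  rule 2 (final devoicing): serfad → serfat
  rule 3: no change — serfat
  rule 4 (debuccalisation): serfat → herfat
  ⇒ Zotun herfat
No other proto-form is consistent with every reflex, so the reconstruction is *serfad.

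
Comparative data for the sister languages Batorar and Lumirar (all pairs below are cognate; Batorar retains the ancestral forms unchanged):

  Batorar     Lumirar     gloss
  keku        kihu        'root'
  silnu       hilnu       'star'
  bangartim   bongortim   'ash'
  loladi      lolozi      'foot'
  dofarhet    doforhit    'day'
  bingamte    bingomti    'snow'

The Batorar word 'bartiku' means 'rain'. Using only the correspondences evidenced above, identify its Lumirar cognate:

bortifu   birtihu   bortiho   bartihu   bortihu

bangartim ~ bongortim, dofarhet ~ doforhit — Batorar a corresponds to Lumirar o after a consonant, before r.
keku ~ kihu — Batorar k corresponds to Lumirar h between vowels (before a back vowel).
Applying these to Batorar 'bartiku':
  bartiku → bortiku   (a→o after a consonant, before r)
  bortiku → bortihu   (k→h between vowels (before a back vowel))
So the Lumirar cognate is 'bortihu'.

bortihu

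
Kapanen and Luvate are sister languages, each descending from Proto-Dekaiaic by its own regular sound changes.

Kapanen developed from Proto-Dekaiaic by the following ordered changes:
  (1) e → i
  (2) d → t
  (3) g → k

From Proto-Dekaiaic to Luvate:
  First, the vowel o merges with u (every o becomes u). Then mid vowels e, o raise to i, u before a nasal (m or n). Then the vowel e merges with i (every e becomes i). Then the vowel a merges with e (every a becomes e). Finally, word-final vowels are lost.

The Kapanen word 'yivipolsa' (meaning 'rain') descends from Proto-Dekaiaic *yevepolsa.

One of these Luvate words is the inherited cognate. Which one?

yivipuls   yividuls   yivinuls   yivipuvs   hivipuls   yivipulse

yivipuls

Luvate: *yevepolsa
  yevepolsa → yevepulsa   [vowel merger]
  yevepulsa (rule 2 does not apply)
  yevepulsa → yivipulsa   [vowel merger]
  yivipulsa → yivipulse   [vowel merger]
  yivipulse → yivipuls   [apocope]
  giving Luvate yivipuls.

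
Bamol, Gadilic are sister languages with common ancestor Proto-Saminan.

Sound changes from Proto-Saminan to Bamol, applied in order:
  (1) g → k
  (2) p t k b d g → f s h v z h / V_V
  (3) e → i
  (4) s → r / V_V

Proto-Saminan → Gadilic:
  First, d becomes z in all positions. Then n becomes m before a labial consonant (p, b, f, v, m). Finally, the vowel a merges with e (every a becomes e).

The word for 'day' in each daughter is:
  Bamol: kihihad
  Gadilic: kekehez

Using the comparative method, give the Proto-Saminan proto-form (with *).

Position 3: Bamol has h, Gadilic has k. Gadilic preserves k here (none of its changes turn any other segment into k), so the proto-segment is *k.
Position 6: Bamol has a, Gadilic has e. Bamol preserves a here (none of its changes turn any other segment into a), so the proto-segment is *a.
This points to *kekehad. Verify forward in each daughter:
Bamol: start from *kekehad.
  rule 1: no change — kekehad
  rule 2 (intervocalic lenition): kekehad → kehehad
  rule 3 (vowel merger): kehehad → kihihad
  rule 4: no change — kihihad
  ⇒ Bamol kihihad
Gadilic: *kekehad > kekehaz > kekehez  (by unconditioned shift, vowel merger)
*kekehad is the unique common source.

*kekehad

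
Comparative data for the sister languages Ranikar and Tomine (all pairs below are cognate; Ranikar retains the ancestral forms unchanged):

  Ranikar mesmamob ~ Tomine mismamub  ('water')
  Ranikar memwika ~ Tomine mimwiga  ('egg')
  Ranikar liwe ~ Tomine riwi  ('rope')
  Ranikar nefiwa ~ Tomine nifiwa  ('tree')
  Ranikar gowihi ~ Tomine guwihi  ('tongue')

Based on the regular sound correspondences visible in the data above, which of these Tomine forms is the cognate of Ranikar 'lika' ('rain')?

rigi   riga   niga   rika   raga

riga

liwe ~ riwi — Ranikar l corresponds to Tomine r word-initially before a front vowel.
memwika ~ mimwiga — Ranikar k corresponds to Tomine g between vowels (before a back vowel).
Applying these to Ranikar 'lika':
  lika → rika   (l→r word-initially before a front vowel)
  rika → riga   (k→g between vowels (before a back vowel))
So the Tomine cognate is 'riga'.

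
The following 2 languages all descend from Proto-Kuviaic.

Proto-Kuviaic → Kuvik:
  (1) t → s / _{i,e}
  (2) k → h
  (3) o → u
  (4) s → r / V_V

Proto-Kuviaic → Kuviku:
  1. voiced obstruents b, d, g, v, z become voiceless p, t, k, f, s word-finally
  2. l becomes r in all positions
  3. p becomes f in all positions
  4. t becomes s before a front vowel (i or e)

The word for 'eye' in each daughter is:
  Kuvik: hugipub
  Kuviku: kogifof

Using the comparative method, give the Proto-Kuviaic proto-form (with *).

*kogipob

Position 7: Kuvik has b, Kuviku has f. Kuvik preserves b here (none of its changes turn any other segment into b), so the proto-segment is *b.
Position 2: Kuvik has u, Kuviku has o. Kuviku preserves o here (none of its changes turn any other segment into o), so the proto-segment is *o.
Continuing position by position gives *kogipob; check it forward:
Kuvik: start from *kogipob.
  rule 1: no change — kogipob
  rule 2 (unconditioned shift): kogipob → hogipob
  rule 3 (vowel merger): hogipob → hugipub
  rule 4: no change — hugipub
  ⇒ Kuvik hugipub
Kuviku: *kogipob > kogipop > kogifof  (by final devoicing, unconditioned shift)
No other proto-form is consistent with every reflex, so the reconstruction is *kogipob.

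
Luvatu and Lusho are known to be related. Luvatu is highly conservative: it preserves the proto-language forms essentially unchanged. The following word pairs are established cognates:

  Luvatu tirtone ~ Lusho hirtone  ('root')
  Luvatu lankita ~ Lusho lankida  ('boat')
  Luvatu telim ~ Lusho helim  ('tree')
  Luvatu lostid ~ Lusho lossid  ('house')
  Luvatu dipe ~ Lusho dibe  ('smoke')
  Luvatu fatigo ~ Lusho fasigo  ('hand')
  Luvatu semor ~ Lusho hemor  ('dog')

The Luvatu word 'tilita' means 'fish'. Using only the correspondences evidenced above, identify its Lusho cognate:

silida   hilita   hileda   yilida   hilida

hilida

tirtone ~ hirtone — Luvatu t corresponds to Lusho h word-initially before a front vowel.
lankita ~ lankida — Luvatu t corresponds to Lusho d between vowels (before a back vowel).
Applying these to Luvatu 'tilita':
  tilita → hilita   (t→h word-initially before a front vowel)
  hilita → hilida   (t→d between vowels (before a back vowel))
So the Lusho cognate is 'hilida'.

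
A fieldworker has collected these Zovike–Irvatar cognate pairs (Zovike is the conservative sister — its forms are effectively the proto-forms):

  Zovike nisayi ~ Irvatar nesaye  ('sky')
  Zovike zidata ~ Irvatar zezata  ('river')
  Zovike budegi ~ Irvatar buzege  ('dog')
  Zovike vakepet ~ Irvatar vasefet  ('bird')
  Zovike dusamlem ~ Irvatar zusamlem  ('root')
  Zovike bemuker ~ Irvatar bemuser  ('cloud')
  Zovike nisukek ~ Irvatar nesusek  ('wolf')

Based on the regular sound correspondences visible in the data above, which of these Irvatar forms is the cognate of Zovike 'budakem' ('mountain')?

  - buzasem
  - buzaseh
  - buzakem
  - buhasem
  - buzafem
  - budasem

zidata ~ zezata — Zovike d corresponds to Irvatar z between vowels (before a back vowel).
vakepet ~ vasefet, bemuker ~ bemuser — Zovike k corresponds to Irvatar s between vowels (before a front vowel).
Applying these to Zovike 'budakem':
  budakem → buzakem   (d→z between vowels (before a back vowel))
  buzakem → buzasem   (k→s between vowels (before a front vowel))
So the Irvatar cognate is 'buzasem'.

buzasem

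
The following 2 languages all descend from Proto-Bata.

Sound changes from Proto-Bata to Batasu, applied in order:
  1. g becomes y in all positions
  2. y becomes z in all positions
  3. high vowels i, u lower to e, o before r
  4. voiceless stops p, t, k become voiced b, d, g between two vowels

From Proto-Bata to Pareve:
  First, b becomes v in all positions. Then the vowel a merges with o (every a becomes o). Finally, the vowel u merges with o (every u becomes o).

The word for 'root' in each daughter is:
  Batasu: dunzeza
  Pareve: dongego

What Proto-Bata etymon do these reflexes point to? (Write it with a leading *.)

*dungega

Position 7: Batasu has a, Pareve has o. Batasu preserves a here (none of its changes turn any other segment into a), so the proto-segment is *a.
Position 4: Batasu has z, Pareve has g. Pareve preserves g here (none of its changes turn any other segment into g), so the proto-segment is *g.
Position 6: Batasu has z, Pareve has g. Pareve preserves g here (none of its changes turn any other segment into g), so the proto-segment is *g.
Verify the candidate proto-form against each daughter:
Batasu: *dungega
  dungega → dunyeya   [unconditioned shift]
  dunyeya → dunzeza   [unconditioned shift]
  dunzeza (rule 3 does not apply)
  dunzeza (rule 4 does not apply)
  giving Batasu dunzeza.
Pareve: *dungega
  dungega (rule 1 does not apply)
  dungega → dungego   [vowel merger]
  dungego → dongego   [vowel merger]
  giving Pareve dongego.
*dungega is the unique common source.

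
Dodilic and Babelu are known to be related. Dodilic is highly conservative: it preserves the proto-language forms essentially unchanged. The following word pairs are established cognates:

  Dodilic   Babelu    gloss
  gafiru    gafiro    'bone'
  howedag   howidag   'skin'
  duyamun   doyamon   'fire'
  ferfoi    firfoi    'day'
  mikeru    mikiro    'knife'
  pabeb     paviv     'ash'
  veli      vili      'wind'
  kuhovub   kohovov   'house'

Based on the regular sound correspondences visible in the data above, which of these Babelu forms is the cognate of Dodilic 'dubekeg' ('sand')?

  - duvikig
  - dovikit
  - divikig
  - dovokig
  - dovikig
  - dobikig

kuhovub ~ kohovov — Dodilic u corresponds to Babelu o after a consonant, before a labial obstruent.
pabeb ~ paviv — Dodilic b corresponds to Babelu v between vowels (before a front vowel).
howedag ~ howidag, veli ~ vili — Dodilic e corresponds to Babelu i after a consonant, before a consonant other than r, m, n, p, b, f, v.
Applying these to Dodilic 'dubekeg':
  dubekeg → dobekeg   (u→o after a consonant, before a labial obstruent)
  dobekeg → dovekeg   (b→v between vowels (before a front vowel))
  dovekeg → dovikeg   (e→i after a consonant, before a consonant other than r, m, n, p, b, f, v)
  dovikeg → dovikig   (e→i after a consonant, before a consonant other than r, m, n, p, b, f, v)
So the Babelu cognate is 'dovikig'.

dovikig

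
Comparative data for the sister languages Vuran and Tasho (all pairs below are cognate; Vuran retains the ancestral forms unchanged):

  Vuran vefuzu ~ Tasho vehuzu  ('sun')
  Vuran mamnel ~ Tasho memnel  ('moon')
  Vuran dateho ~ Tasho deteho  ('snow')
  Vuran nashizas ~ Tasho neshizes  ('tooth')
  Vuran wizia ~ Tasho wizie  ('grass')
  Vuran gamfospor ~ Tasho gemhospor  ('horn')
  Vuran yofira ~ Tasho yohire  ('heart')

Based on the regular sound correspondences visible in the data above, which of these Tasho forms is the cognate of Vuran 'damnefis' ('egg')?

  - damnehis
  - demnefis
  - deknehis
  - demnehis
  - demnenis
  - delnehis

demnehis

mamnel ~ memnel, gamfospor ~ gemhospor — Vuran a corresponds to Tasho e after a consonant, before a nasal.
yofira ~ yohire — Vuran f corresponds to Tasho h between vowels (before a front vowel).
Applying these to Vuran 'damnefis':
  damnefis → demnefis   (a→e after a consonant, before a nasal)
  demnefis → demnehis   (f→h between vowels (before a front vowel))
So the Tasho cognate is 'demnehis'.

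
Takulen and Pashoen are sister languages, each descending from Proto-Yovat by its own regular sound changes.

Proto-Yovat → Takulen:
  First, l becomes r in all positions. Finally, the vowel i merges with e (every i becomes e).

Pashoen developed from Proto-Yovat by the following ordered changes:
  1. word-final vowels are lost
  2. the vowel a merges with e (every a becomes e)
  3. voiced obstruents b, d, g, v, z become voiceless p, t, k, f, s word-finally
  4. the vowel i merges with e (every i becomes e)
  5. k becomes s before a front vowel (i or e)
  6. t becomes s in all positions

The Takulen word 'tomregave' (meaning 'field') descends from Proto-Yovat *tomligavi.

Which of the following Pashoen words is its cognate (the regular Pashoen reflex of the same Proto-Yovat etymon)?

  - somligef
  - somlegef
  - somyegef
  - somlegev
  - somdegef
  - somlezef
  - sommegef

somlegef

Pashoen: *tomligavi > tomligav > tomligev > tomligef > tomlegef > somlegef  (by apocope, vowel merger, final devoicing, vowel merger, unconditioned shift)
Among the options, 'somlegef' alone shows every Pashoen change applied in order.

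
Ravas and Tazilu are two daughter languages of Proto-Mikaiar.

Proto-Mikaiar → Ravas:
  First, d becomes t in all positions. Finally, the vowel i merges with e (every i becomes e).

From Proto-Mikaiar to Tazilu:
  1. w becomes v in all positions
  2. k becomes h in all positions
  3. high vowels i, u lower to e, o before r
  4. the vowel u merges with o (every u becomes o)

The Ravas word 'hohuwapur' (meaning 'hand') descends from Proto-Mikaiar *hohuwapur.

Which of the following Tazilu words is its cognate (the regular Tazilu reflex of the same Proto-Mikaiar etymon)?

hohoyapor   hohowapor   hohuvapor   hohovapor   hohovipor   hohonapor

hohovapor

Tazilu: start from *hohuwapur.
  rule 1 (unconditioned shift): hohuwapur → hohuvapur
  rule 2: no change — hohuvapur
  rule 3 (pre-rhotic lowering): hohuvapur → hohuvapor
  rule 4 (vowel merger): hohuvapor → hohovapor
  ⇒ Tazilu hohovapor
Among the options, 'hohovapor' alone shows every Tazilu change applied in order.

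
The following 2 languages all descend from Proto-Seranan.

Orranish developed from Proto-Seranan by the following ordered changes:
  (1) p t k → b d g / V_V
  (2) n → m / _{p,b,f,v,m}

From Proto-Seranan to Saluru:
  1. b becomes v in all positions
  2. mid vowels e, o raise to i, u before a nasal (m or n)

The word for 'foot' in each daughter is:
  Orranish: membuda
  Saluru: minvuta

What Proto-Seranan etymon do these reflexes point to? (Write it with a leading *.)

Position 2: Orranish has e, Saluru has i. Orranish preserves e here (none of its changes turn any other segment into e), so the proto-segment is *e.
Position 3: Orranish has m, Saluru has n. Saluru preserves n here (none of its changes turn any other segment into n), so the proto-segment is *n.
This points to *menbuta. Verify forward in each daughter:
Orranish: *menbuta
  menbuta → menbuda   [intervocalic voicing]
  menbuda → membuda   [nasal place assimilation]
  giving Orranish membuda.
Saluru: *menbuta
  menbuta → menvuta   [unconditioned shift]
  menvuta → minvuta   [pre-nasal raising]
  giving Saluru minvuta.
*menbuta is the unique common source.

*menbuta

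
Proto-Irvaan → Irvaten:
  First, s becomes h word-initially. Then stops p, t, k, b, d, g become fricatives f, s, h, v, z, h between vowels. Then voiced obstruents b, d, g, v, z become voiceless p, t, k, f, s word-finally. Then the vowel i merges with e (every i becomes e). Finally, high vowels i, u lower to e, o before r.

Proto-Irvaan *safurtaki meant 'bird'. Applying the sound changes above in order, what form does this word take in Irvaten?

hafortahe

Irvaten: *safurtaki > hafurtaki > hafurtahi > hafurtahe > hafortahe  (by debuccalisation, intervocalic lenition, vowel merger, pre-rhotic lowering)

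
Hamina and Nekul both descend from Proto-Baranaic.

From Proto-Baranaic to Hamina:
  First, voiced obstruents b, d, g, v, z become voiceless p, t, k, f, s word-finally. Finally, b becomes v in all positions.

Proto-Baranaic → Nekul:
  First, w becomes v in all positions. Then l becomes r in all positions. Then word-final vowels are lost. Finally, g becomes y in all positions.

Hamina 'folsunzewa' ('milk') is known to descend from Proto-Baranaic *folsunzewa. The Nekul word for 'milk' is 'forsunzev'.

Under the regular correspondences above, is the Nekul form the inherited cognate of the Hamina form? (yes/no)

yes

Derive the expected Nekul reflex of *folsunzewa:
Nekul: *folsunzewa > folsunzeva > forsunzeva > forsunzev  (by unconditioned shift, unconditioned shift, apocope)
Nekul 'forsunzev' matches the regular reflex exactly, so the pair is cognate.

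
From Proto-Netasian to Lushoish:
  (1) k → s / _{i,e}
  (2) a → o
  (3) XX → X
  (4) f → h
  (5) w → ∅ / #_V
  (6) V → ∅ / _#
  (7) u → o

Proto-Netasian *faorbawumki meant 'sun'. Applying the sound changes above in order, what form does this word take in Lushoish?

Lushoish: *faorbawumki
  faorbawumki → faorbawumsi   [palatalisation]
  faorbawumsi → foorbowumsi   [vowel merger]
  foorbowumsi → forbowumsi   [degemination]
  forbowumsi → horbowumsi   [unconditioned shift]
  horbowumsi (rule 5 does not apply)
  horbowumsi → horbowums   [apocope]
  horbowums → horbowoms   [vowel merger]
  giving Lushoish horbowoms.

horbowoms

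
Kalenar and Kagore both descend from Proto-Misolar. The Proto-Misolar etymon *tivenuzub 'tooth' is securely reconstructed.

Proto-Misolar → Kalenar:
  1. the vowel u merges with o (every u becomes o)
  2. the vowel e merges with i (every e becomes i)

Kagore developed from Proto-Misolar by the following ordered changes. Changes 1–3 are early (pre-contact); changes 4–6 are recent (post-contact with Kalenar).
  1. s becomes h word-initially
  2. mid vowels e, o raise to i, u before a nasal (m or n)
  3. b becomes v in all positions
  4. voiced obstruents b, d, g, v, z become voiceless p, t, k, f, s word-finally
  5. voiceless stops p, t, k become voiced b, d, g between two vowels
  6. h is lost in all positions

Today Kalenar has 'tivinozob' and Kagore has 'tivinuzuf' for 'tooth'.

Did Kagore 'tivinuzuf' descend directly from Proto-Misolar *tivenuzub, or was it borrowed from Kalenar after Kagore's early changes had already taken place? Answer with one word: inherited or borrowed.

inherited

If inherited, *tivenuzub would pass through all of Kagore's changes:
Kagore: *tivenuzub
  tivenuzub (rule 1 does not apply)
  tivenuzub → tivinuzub   [pre-nasal raising]
  tivinuzub → tivinuzuv   [unconditioned shift]
  tivinuzuv → tivinuzuf   [final devoicing]
  tivinuzuf (rule 5 does not apply)
  tivinuzuf (rule 6 does not apply)
  giving Kagore tivinuzuf.
If borrowed from Kalenar 'tivinozob' after the early changes, it would undergo only the recent ones:
  rule 4 (final devoicing): tivinozob → tivinozop
  rule 5 (intervocalic voicing): no change (tivinozop)
  rule 6 (h-loss): no change (tivinozop)
  ⇒ as a loan: tivinozop
Kagore 'tivinuzuf' matches the inherited outcome exactly, so it is an inherited cognate, not a loan.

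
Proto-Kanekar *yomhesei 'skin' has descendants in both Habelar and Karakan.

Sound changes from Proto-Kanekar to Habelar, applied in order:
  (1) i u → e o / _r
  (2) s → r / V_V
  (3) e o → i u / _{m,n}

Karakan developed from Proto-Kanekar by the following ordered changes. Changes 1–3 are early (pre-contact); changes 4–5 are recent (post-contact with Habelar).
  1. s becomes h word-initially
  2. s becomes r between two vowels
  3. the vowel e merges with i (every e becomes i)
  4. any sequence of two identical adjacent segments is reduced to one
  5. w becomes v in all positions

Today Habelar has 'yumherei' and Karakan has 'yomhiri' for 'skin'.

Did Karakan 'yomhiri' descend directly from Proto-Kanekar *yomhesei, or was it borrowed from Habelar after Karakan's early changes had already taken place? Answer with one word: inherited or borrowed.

inherited

If inherited, *yomhesei would pass through all of Karakan's changes:
Karakan: start from *yomhesei.
  rule 1: no change — yomhesei
  rule 2 (rhotacism): yomhesei → yomherei
  rule 3 (vowel merger): yomherei → yomhirii
  rule 4 (degemination): yomhirii → yomhiri
  rule 5: no change — yomhiri
  ⇒ Karakan yomhiri
If borrowed from Habelar 'yumherei' after the early changes, it would undergo only the recent ones:
  rule 4 (degemination): no change (yumherei)
  rule 5 (unconditioned shift): no change (yumherei)
  ⇒ as a loan: yumherei
Karakan 'yomhiri' matches the inherited outcome exactly, so it is an inherited cognate, not a loan.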